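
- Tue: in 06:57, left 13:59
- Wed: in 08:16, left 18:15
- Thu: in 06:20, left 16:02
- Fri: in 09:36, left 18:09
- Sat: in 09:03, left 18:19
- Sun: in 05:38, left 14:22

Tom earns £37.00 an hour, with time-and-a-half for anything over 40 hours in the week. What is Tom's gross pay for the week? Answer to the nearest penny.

£2216.30

Tue: 06:57–13:59 = 7 h 2 min
Wed: 08:16–18:15 = 9 h 59 min
Thu: 06:20–16:02 = 9 h 42 min
Fri: 09:36–18:09 = 8 h 33 min
Sat: 09:03–18:19 = 9 h 16 min
Sun: 05:38–14:22 = 8 h 44 min
Total worked: 53 h 16 min = 3196 min.
Regular 40 h 0 min = 2400 min at £37.00/h; overtime 13 h 16 min = 796 min at £55.50/h.
Pay = (2400 × £37.00 + 796 × £55.50) ÷ 60 = £2216.30.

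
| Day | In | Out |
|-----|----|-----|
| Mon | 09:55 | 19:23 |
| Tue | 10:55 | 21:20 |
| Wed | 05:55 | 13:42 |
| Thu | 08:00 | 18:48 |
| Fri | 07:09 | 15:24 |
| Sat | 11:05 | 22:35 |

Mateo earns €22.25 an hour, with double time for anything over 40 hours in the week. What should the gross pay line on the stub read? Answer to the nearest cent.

€1700.64

Mon: 09:55–19:23 = 9 h 28 min
Tue: 10:55–21:20 = 10 h 25 min
Wed: 05:55–13:42 = 7 h 47 min
Thu: 08:00–18:48 = 10 h 48 min
Fri: 07:09–15:24 = 8 h 15 min
Sat: 11:05–22:35 = 11 h 30 min
Total worked: 58 h 13 min = 3493 min.
Regular 40 h 0 min = 2400 min at €22.25/h; overtime 18 h 13 min = 1093 min at €44.50/h.
Pay = (2400 × €22.25 + 1093 × €44.50) ÷ 60 = €1700.64.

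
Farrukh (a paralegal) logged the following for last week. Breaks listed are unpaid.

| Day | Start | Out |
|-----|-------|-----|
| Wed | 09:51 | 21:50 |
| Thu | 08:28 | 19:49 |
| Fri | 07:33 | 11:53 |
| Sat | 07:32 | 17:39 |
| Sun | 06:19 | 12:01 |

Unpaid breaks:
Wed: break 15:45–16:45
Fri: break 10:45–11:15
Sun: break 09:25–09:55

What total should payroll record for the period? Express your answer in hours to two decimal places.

41.48 hours

Wed: 09:51–21:50 = 11 h 59 min; less 60 min break → 10 h 59 min
Thu: 08:28–19:49 = 11 h 21 min
Fri: 07:33–11:53 = 4 h 20 min; less 30 min break → 3 h 50 min
Sat: 07:32–17:39 = 10 h 7 min
Sun: 06:19–12:01 = 5 h 42 min; less 30 min break → 5 h 12 min
Total: 10 h 59 min + 11 h 21 min + 3 h 50 min + 10 h 7 min + 5 h 12 min = 41 h 29 min.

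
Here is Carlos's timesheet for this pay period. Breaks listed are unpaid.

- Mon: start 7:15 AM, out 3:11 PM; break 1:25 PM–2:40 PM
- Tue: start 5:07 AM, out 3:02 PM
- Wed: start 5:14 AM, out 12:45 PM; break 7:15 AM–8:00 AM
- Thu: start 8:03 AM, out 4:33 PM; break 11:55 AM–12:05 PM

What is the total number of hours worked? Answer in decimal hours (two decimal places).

Mon: 7:15 AM–3:11 PM = 7 h 56 min; less 75 min break → 6 h 41 min
Tue: 5:07 AM–3:02 PM = 9 h 55 min
Wed: 5:14 AM–12:45 PM = 7 h 31 min; less 45 min break → 6 h 46 min
Thu: 8:03 AM–4:33 PM = 8 h 30 min; less 10 min break → 8 h 20 min
Total: 6 h 41 min + 9 h 55 min + 6 h 46 min + 8 h 20 min = 31 h 42 min.

31.70 hours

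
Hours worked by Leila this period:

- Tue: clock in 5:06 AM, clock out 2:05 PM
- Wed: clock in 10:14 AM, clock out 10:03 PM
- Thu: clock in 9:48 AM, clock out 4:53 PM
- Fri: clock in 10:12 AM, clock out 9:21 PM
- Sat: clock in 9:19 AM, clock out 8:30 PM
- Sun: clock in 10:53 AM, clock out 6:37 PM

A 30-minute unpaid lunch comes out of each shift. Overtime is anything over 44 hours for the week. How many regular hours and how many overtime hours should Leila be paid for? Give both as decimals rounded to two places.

Regular 44.00 hours, overtime 10.95 hours

Tue: 5:06 AM–2:05 PM = 8 h 59 min; less 30 min break → 8 h 29 min
Wed: 10:14 AM–10:03 PM = 11 h 49 min; less 30 min break → 11 h 19 min
Thu: 9:48 AM–4:53 PM = 7 h 5 min; less 30 min break → 6 h 35 min
Fri: 10:12 AM–9:21 PM = 11 h 9 min; less 30 min break → 10 h 39 min
Sat: 9:19 AM–8:30 PM = 11 h 11 min; less 30 min break → 10 h 41 min
Sun: 10:53 AM–6:37 PM = 7 h 44 min; less 30 min break → 7 h 14 min
Total worked: 54 h 57 min = 54.95 h.
Threshold 44 h → overtime 10 h 57 min, regular 44 h 0 min.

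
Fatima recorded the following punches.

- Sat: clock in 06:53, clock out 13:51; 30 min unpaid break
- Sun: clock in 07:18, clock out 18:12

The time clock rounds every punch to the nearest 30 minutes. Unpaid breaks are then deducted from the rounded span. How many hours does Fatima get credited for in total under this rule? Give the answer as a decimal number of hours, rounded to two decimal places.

17.00 hours

Sat: in 06:53→07:00, out 13:51→14:00; 7 h 0 min − 30 min = 6 h 30 min
Sun: in 07:18→07:30, out 18:12→18:00; 10 h 30 min
Total credited: 17 h 0 min.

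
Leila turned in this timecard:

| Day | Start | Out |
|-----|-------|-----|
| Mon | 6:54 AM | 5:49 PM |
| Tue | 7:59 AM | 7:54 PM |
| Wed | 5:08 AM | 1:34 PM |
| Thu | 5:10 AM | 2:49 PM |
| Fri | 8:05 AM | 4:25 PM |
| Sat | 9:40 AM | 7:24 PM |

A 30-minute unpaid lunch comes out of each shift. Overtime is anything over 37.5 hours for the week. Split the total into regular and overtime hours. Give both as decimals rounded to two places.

Mon: 6:54 AM–5:49 PM = 10 h 55 min; less 30 min break → 10 h 25 min
Tue: 7:59 AM–7:54 PM = 11 h 55 min; less 30 min break → 11 h 25 min
Wed: 5:08 AM–1:34 PM = 8 h 26 min; less 30 min break → 7 h 56 min
Thu: 5:10 AM–2:49 PM = 9 h 39 min; less 30 min break → 9 h 9 min
Fri: 8:05 AM–4:25 PM = 8 h 20 min; less 30 min break → 7 h 50 min
Sat: 9:40 AM–7:24 PM = 9 h 44 min; less 30 min break → 9 h 14 min
Total worked: 55 h 59 min = 55.98 h.
Threshold 37.5 h → overtime 18 h 29 min, regular 37 h 30 min.

Regular 37.50 hours, overtime 18.48 hours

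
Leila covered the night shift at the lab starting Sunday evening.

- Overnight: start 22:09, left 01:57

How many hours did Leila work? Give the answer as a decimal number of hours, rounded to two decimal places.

Overnight: 22:09 → midnight = 1 h 51 min; midnight → 01:57 = 1 h 57 min; span 3 h 48 min

3.80 hours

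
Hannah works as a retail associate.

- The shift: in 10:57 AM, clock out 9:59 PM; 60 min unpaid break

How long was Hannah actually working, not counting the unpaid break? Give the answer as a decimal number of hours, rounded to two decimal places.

10.03 hours

The shift: 10:57 AM–9:59 PM = 11 h 2 min; less 60 min break → 10 h 2 min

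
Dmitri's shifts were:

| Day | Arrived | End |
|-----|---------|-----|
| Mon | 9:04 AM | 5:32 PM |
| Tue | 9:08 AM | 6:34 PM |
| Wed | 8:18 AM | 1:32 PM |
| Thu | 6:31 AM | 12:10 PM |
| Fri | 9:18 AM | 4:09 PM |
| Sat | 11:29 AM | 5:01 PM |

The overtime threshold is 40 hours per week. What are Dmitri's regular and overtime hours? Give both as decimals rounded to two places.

Mon: 9:04 AM–5:32 PM = 8 h 28 min
Tue: 9:08 AM–6:34 PM = 9 h 26 min
Wed: 8:18 AM–1:32 PM = 5 h 14 min
Thu: 6:31 AM–12:10 PM = 5 h 39 min
Fri: 9:18 AM–4:09 PM = 6 h 51 min
Sat: 11:29 AM–5:01 PM = 5 h 32 min
Total worked: 41 h 10 min = 41.17 h.
Threshold 40 h → overtime 1 h 10 min, regular 40 h 0 min.

Regular 40.00 hours, overtime 1.17 hours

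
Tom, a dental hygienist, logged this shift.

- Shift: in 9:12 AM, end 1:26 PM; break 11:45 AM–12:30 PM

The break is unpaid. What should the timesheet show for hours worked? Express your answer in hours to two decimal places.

Shift: 9:12 AM–1:26 PM = 4 h 14 min; less 45 min break → 3 h 29 min

3.48 hours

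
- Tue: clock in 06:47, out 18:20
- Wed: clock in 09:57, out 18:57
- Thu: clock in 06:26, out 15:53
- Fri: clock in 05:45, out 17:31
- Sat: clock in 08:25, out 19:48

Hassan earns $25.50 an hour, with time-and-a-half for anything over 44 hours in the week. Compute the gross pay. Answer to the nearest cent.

Tue: 06:47–18:20 = 11 h 33 min
Wed: 09:57–18:57 = 9 h 0 min
Thu: 06:26–15:53 = 9 h 27 min
Fri: 05:45–17:31 = 11 h 46 min
Sat: 08:25–19:48 = 11 h 23 min
Total worked: 53 h 9 min = 3189 min.
Regular 44 h 0 min = 2640 min at $25.50/h; overtime 9 h 9 min = 549 min at $38.25/h.
Pay = (2640 × $25.50 + 549 × $38.25) ÷ 60 = $1471.99.

$1471.99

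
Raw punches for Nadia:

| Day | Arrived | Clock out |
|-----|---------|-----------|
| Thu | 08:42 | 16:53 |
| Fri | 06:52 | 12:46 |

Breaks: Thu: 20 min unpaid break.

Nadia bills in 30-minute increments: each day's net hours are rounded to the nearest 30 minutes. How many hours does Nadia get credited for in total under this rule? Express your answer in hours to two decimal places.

Thu: 08:42–16:53 = 8 h 11 min − 20 min = 7 h 51 min → rounds to 8 h 0 min
Fri: 06:52–12:46 = 5 h 54 min → rounds to 6 h 0 min
Total credited: 14 h 0 min.

14.00 hours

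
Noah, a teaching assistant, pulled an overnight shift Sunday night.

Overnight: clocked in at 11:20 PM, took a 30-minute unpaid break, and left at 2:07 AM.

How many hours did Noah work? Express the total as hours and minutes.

2 h 17 min

Overnight: 11:20 PM → midnight = 0 h 40 min; midnight → 2:07 AM = 2 h 7 min; span 2 h 47 min; less 30 min break → 2 h 17 min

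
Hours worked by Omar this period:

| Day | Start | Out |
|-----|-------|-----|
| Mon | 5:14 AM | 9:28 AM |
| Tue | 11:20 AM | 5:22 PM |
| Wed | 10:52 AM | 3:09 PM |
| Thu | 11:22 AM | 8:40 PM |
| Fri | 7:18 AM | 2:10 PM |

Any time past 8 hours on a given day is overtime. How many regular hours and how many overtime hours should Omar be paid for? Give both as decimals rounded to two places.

Mon: 5:14 AM–9:28 AM = 4 h 14 min
Tue: 11:20 AM–5:22 PM = 6 h 2 min
Wed: 10:52 AM–3:09 PM = 4 h 17 min
Thu: 11:22 AM–8:40 PM = 9 h 18 min
Fri: 7:18 AM–2:10 PM = 6 h 52 min
Mon reg 4 h 14 min / OT 0 h 0 min; Tue reg 6 h 2 min / OT 0 h 0 min; Wed reg 4 h 17 min / OT 0 h 0 min; Thu reg 8 h 0 min / OT 1 h 18 min; Fri reg 6 h 52 min / OT 0 h 0 min.
Totals: regular 29 h 25 min, overtime 1 h 18 min.

Regular 29.42 hours, overtime 1.30 hours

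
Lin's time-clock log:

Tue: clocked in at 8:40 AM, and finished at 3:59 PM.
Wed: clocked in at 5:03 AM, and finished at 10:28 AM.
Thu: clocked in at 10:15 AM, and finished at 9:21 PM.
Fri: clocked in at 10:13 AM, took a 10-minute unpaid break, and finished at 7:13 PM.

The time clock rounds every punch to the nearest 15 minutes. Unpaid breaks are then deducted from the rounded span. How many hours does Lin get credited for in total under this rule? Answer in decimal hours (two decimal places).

32.58 hours

Tue: in 8:40 AM→8:45 AM, out 3:59 PM→4:00 PM; 7 h 15 min
Wed: in 5:03 AM→5:00 AM, out 10:28 AM→10:30 AM; 5 h 30 min
Thu: in 10:15 AM→10:15 AM, out 9:21 PM→9:15 PM; 11 h 0 min
Fri: in 10:13 AM→10:15 AM, out 7:13 PM→7:15 PM; 9 h 0 min − 10 min = 8 h 50 min
Total credited: 32 h 35 min.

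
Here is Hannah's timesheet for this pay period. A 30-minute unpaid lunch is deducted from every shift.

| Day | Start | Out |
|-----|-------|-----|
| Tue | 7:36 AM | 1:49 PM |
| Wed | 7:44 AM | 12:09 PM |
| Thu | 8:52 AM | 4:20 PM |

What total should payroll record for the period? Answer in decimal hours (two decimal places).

Tue: 7:36 AM–1:49 PM = 6 h 13 min; less 30 min break → 5 h 43 min
Wed: 7:44 AM–12:09 PM = 4 h 25 min; less 30 min break → 3 h 55 min
Thu: 8:52 AM–4:20 PM = 7 h 28 min; less 30 min break → 6 h 58 min
Total: 5 h 43 min + 3 h 55 min + 6 h 58 min = 16 h 36 min.

16.60 hours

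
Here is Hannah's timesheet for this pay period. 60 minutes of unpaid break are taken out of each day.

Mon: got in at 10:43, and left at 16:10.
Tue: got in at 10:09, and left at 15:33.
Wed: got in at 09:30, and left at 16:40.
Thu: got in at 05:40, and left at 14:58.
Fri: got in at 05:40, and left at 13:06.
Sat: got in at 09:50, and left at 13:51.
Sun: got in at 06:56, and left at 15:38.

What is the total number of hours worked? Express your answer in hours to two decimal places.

40.47 hours

Mon: 10:43–16:10 = 5 h 27 min; less 60 min break → 4 h 27 min
Tue: 10:09–15:33 = 5 h 24 min; less 60 min break → 4 h 24 min
Wed: 09:30–16:40 = 7 h 10 min; less 60 min break → 6 h 10 min
Thu: 05:40–14:58 = 9 h 18 min; less 60 min break → 8 h 18 min
Fri: 05:40–13:06 = 7 h 26 min; less 60 min break → 6 h 26 min
Sat: 09:50–13:51 = 4 h 1 min; less 60 min break → 3 h 1 min
Sun: 06:56–15:38 = 8 h 42 min; less 60 min break → 7 h 42 min
Total: 4 h 27 min + 4 h 24 min + 6 h 10 min + 8 h 18 min + 6 h 26 min + 3 h 1 min + 7 h 42 min = 40 h 28 min.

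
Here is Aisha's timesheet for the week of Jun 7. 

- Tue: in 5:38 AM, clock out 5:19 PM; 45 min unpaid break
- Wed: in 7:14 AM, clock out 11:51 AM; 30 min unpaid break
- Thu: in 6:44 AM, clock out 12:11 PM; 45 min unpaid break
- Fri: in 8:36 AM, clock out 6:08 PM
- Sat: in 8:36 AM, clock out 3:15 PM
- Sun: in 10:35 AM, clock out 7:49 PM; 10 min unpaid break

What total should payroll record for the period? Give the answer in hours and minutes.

45 h 0 min

Tue: 5:38 AM–5:19 PM = 11 h 41 min; less 45 min break → 10 h 56 min
Wed: 7:14 AM–11:51 AM = 4 h 37 min; less 30 min break → 4 h 7 min
Thu: 6:44 AM–12:11 PM = 5 h 27 min; less 45 min break → 4 h 42 min
Fri: 8:36 AM–6:08 PM = 9 h 32 min
Sat: 8:36 AM–3:15 PM = 6 h 39 min
Sun: 10:35 AM–7:49 PM = 9 h 14 min; less 10 min break → 9 h 4 min
Total: 10 h 56 min + 4 h 7 min + 4 h 42 min + 9 h 32 min + 6 h 39 min + 9 h 4 min = 45 h 0 min.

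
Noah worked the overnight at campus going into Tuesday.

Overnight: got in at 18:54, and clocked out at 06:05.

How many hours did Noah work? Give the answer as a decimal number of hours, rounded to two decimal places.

11.18 hours

Overnight: 18:54 → midnight = 5 h 6 min; midnight → 06:05 = 6 h 5 min; span 11 h 11 min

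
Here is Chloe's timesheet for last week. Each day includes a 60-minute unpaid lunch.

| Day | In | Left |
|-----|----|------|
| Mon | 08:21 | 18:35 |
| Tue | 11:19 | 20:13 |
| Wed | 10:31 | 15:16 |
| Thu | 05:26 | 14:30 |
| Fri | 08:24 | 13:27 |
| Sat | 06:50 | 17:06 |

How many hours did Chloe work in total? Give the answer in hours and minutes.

42 h 16 min

Mon: 08:21–18:35 = 10 h 14 min; less 60 min break → 9 h 14 min
Tue: 11:19–20:13 = 8 h 54 min; less 60 min break → 7 h 54 min
Wed: 10:31–15:16 = 4 h 45 min; less 60 min break → 3 h 45 min
Thu: 05:26–14:30 = 9 h 4 min; less 60 min break → 8 h 4 min
Fri: 08:24–13:27 = 5 h 3 min; less 60 min break → 4 h 3 min
Sat: 06:50–17:06 = 10 h 16 min; less 60 min break → 9 h 16 min
Total: 9 h 14 min + 7 h 54 min + 3 h 45 min + 8 h 4 min + 4 h 3 min + 9 h 16 min = 42 h 16 min.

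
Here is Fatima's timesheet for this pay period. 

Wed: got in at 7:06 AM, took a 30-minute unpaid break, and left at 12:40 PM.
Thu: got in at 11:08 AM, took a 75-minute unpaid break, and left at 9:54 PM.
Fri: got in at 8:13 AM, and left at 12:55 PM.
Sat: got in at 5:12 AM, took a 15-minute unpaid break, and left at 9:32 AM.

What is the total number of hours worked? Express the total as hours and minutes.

23 h 22 min

Wed: 7:06 AM–12:40 PM = 5 h 34 min; less 30 min break → 5 h 4 min
Thu: 11:08 AM–9:54 PM = 10 h 46 min; less 75 min break → 9 h 31 min
Fri: 8:13 AM–12:55 PM = 4 h 42 min
Sat: 5:12 AM–9:32 AM = 4 h 20 min; less 15 min break → 4 h 5 min
Total: 5 h 4 min + 9 h 31 min + 4 h 42 min + 4 h 5 min = 23 h 22 min.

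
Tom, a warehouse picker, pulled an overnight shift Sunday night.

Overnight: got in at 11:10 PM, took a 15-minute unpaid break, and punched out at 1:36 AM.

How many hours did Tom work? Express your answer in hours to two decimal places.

Overnight: 11:10 PM → midnight = 0 h 50 min; midnight → 1:36 AM = 1 h 36 min; span 2 h 26 min; less 15 min break → 2 h 11 min

2.18 hours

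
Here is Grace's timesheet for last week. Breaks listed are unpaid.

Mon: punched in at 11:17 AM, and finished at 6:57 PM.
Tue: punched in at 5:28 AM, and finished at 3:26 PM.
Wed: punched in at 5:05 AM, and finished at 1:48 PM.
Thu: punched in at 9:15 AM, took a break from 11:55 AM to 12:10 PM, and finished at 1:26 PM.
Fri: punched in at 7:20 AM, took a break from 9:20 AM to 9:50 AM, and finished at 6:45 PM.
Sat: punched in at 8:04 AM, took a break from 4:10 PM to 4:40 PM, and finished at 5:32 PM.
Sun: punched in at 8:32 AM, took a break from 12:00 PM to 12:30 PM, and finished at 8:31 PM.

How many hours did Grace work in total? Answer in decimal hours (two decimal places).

Mon: 11:17 AM–6:57 PM = 7 h 40 min
Tue: 5:28 AM–3:26 PM = 9 h 58 min
Wed: 5:05 AM–1:48 PM = 8 h 43 min
Thu: 9:15 AM–1:26 PM = 4 h 11 min; less 15 min break → 3 h 56 min
Fri: 7:20 AM–6:45 PM = 11 h 25 min; less 30 min break → 10 h 55 min
Sat: 8:04 AM–5:32 PM = 9 h 28 min; less 30 min break → 8 h 58 min
Sun: 8:32 AM–8:31 PM = 11 h 59 min; less 30 min break → 11 h 29 min
Total: 7 h 40 min + 9 h 58 min + 8 h 43 min + 3 h 56 min + 10 h 55 min + 8 h 58 min + 11 h 29 min = 61 h 39 min.

61.65 hours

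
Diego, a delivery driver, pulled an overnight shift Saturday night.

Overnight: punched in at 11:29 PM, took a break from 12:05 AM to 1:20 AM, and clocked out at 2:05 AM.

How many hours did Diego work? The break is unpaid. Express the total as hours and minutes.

Overnight: 11:29 PM → midnight = 0 h 31 min; midnight → 2:05 AM = 2 h 5 min; span 2 h 36 min; less 75 min break → 1 h 21 min

1 h 21 min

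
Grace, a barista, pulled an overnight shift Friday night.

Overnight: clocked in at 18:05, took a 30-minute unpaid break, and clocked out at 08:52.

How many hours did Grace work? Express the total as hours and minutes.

14 h 17 min

Overnight: 18:05 → midnight = 5 h 55 min; midnight → 08:52 = 8 h 52 min; span 14 h 47 min; less 30 min break → 14 h 17 min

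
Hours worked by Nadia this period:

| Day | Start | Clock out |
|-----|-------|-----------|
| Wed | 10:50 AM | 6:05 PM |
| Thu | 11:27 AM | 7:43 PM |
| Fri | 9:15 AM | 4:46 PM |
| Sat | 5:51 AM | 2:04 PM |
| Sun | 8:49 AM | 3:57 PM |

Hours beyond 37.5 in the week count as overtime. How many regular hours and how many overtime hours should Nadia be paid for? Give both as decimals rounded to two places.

Wed: 10:50 AM–6:05 PM = 7 h 15 min
Thu: 11:27 AM–7:43 PM = 8 h 16 min
Fri: 9:15 AM–4:46 PM = 7 h 31 min
Sat: 5:51 AM–2:04 PM = 8 h 13 min
Sun: 8:49 AM–3:57 PM = 7 h 8 min
Total worked: 38 h 23 min = 38.38 h.
Threshold 37.5 h → overtime 0 h 53 min, regular 37 h 30 min.

Regular 37.50 hours, overtime 0.88 hours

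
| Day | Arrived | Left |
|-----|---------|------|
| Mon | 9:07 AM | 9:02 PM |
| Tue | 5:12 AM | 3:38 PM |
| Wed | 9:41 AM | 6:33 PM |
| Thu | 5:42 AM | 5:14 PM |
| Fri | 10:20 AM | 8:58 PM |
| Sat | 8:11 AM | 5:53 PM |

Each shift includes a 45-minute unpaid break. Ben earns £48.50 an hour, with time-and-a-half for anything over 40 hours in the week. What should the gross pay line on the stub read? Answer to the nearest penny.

Mon: 9:07 AM–9:02 PM = 11 h 55 min; less 45 min break → 11 h 10 min
Tue: 5:12 AM–3:38 PM = 10 h 26 min; less 45 min break → 9 h 41 min
Wed: 9:41 AM–6:33 PM = 8 h 52 min; less 45 min break → 8 h 7 min
Thu: 5:42 AM–5:14 PM = 11 h 32 min; less 45 min break → 10 h 47 min
Fri: 10:20 AM–8:58 PM = 10 h 38 min; less 45 min break → 9 h 53 min
Sat: 8:11 AM–5:53 PM = 9 h 42 min; less 45 min break → 8 h 57 min
Total worked: 58 h 35 min = 3515 min.
Regular 40 h 0 min = 2400 min at £48.50/h; overtime 18 h 35 min = 1115 min at £72.75/h.
Pay = (2400 × £48.50 + 1115 × £72.75) ÷ 60 = £3291.94.

£3291.94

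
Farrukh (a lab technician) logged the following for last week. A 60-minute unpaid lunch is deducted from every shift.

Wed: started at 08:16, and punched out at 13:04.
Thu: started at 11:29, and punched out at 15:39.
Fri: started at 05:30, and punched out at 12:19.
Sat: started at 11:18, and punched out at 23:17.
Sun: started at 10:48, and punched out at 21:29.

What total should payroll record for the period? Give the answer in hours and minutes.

Wed: 08:16–13:04 = 4 h 48 min; less 60 min break → 3 h 48 min
Thu: 11:29–15:39 = 4 h 10 min; less 60 min break → 3 h 10 min
Fri: 05:30–12:19 = 6 h 49 min; less 60 min break → 5 h 49 min
Sat: 11:18–23:17 = 11 h 59 min; less 60 min break → 10 h 59 min
Sun: 10:48–21:29 = 10 h 41 min; less 60 min break → 9 h 41 min
Total: 3 h 48 min + 3 h 10 min + 5 h 49 min + 10 h 59 min + 9 h 41 min = 33 h 27 min.

33 h 27 min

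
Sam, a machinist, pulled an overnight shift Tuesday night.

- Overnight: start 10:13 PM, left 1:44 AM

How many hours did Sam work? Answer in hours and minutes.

Overnight: 10:13 PM → midnight = 1 h 47 min; midnight → 1:44 AM = 1 h 44 min; span 3 h 31 min

3 h 31 min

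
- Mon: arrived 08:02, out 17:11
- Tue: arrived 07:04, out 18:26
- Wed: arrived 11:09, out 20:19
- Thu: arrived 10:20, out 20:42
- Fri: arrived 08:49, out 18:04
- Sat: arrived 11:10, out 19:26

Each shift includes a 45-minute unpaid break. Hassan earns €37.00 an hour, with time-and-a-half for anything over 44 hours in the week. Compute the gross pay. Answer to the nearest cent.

Mon: 08:02–17:11 = 9 h 9 min; less 45 min break → 8 h 24 min
Tue: 07:04–18:26 = 11 h 22 min; less 45 min break → 10 h 37 min
Wed: 11:09–20:19 = 9 h 10 min; less 45 min break → 8 h 25 min
Thu: 10:20–20:42 = 10 h 22 min; less 45 min break → 9 h 37 min
Fri: 08:49–18:04 = 9 h 15 min; less 45 min break → 8 h 30 min
Sat: 11:10–19:26 = 8 h 16 min; less 45 min break → 7 h 31 min
Total worked: 53 h 4 min = 3184 min.
Regular 44 h 0 min = 2640 min at €37.00/h; overtime 9 h 4 min = 544 min at €55.50/h.
Pay = (2640 × €37.00 + 544 × €55.50) ÷ 60 = €2131.20.

€2131.20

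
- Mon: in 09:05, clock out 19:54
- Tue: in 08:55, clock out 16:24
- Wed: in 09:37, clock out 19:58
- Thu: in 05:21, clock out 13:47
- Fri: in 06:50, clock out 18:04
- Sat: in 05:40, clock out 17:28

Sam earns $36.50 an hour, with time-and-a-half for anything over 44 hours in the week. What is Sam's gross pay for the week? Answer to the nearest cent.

$2488.39

Mon: 09:05–19:54 = 10 h 49 min
Tue: 08:55–16:24 = 7 h 29 min
Wed: 09:37–19:58 = 10 h 21 min
Thu: 05:21–13:47 = 8 h 26 min
Fri: 06:50–18:04 = 11 h 14 min
Sat: 05:40–17:28 = 11 h 48 min
Total worked: 60 h 7 min = 3607 min.
Regular 44 h 0 min = 2640 min at $36.50/h; overtime 16 h 7 min = 967 min at $54.75/h.
Pay = (2640 × $36.50 + 967 × $54.75) ÷ 60 = $2488.39.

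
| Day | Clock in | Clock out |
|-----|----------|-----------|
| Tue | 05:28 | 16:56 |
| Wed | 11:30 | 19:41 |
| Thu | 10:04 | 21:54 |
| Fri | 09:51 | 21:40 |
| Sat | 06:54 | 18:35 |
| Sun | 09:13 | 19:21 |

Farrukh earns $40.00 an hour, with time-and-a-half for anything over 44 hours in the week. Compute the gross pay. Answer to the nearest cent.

$3027.00

Tue: 05:28–16:56 = 11 h 28 min
Wed: 11:30–19:41 = 8 h 11 min
Thu: 10:04–21:54 = 11 h 50 min
Fri: 09:51–21:40 = 11 h 49 min
Sat: 06:54–18:35 = 11 h 41 min
Sun: 09:13–19:21 = 10 h 8 min
Total worked: 65 h 7 min = 3907 min.
Regular 44 h 0 min = 2640 min at $40.00/h; overtime 21 h 7 min = 1267 min at $60.00/h.
Pay = (2640 × $40.00 + 1267 × $60.00) ÷ 60 = $3027.00.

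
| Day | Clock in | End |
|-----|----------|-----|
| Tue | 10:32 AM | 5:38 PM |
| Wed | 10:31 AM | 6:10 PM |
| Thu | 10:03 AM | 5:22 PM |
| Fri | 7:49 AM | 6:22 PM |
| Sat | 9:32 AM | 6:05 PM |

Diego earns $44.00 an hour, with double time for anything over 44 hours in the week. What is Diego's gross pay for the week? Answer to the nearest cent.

$1811.33

Tue: 10:32 AM–5:38 PM = 7 h 6 min
Wed: 10:31 AM–6:10 PM = 7 h 39 min
Thu: 10:03 AM–5:22 PM = 7 h 19 min
Fri: 7:49 AM–6:22 PM = 10 h 33 min
Sat: 9:32 AM–6:05 PM = 8 h 33 min
Total worked: 41 h 10 min = 2470 min.
Regular 41 h 10 min = 2470 min at $44.00/h; overtime 0 h 0 min = 0 min at $88.00/h.
Pay = (2470 × $44.00 + 0 × $88.00) ÷ 60 = $1811.33.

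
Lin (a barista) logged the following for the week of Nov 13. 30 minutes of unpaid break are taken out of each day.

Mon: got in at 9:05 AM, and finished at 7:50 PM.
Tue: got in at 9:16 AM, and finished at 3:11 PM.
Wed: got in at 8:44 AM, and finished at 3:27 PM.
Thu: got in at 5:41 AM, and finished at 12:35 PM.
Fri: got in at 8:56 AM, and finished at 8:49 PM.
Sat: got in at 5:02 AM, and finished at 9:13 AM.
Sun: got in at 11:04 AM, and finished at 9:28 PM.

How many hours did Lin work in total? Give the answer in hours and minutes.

53 h 15 min

Mon: 9:05 AM–7:50 PM = 10 h 45 min; less 30 min break → 10 h 15 min
Tue: 9:16 AM–3:11 PM = 5 h 55 min; less 30 min break → 5 h 25 min
Wed: 8:44 AM–3:27 PM = 6 h 43 min; less 30 min break → 6 h 13 min
Thu: 5:41 AM–12:35 PM = 6 h 54 min; less 30 min break → 6 h 24 min
Fri: 8:56 AM–8:49 PM = 11 h 53 min; less 30 min break → 11 h 23 min
Sat: 5:02 AM–9:13 AM = 4 h 11 min; less 30 min break → 3 h 41 min
Sun: 11:04 AM–9:28 PM = 10 h 24 min; less 30 min break → 9 h 54 min
Total: 10 h 15 min + 5 h 25 min + 6 h 13 min + 6 h 24 min + 11 h 23 min + 3 h 41 min + 9 h 54 min = 53 h 15 min.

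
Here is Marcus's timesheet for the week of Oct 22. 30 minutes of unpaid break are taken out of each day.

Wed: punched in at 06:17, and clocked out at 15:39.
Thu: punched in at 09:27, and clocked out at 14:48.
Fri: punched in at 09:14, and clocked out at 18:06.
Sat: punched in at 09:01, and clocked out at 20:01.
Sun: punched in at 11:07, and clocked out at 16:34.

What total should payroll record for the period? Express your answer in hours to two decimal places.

Wed: 06:17–15:39 = 9 h 22 min; less 30 min break → 8 h 52 min
Thu: 09:27–14:48 = 5 h 21 min; less 30 min break → 4 h 51 min
Fri: 09:14–18:06 = 8 h 52 min; less 30 min break → 8 h 22 min
Sat: 09:01–20:01 = 11 h 0 min; less 30 min break → 10 h 30 min
Sun: 11:07–16:34 = 5 h 27 min; less 30 min break → 4 h 57 min
Total: 8 h 52 min + 4 h 51 min + 8 h 22 min + 10 h 30 min + 4 h 57 min = 37 h 32 min.

37.53 hours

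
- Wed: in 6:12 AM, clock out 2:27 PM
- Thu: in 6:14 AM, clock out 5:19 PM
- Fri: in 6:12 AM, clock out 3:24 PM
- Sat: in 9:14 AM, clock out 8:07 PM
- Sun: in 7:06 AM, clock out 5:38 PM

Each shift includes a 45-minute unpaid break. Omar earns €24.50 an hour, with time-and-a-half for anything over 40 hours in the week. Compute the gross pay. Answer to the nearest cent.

€1207.85

Wed: 6:12 AM–2:27 PM = 8 h 15 min; less 45 min break → 7 h 30 min
Thu: 6:14 AM–5:19 PM = 11 h 5 min; less 45 min break → 10 h 20 min
Fri: 6:12 AM–3:24 PM = 9 h 12 min; less 45 min break → 8 h 27 min
Sat: 9:14 AM–8:07 PM = 10 h 53 min; less 45 min break → 10 h 8 min
Sun: 7:06 AM–5:38 PM = 10 h 32 min; less 45 min break → 9 h 47 min
Total worked: 46 h 12 min = 2772 min.
Regular 40 h 0 min = 2400 min at €24.50/h; overtime 6 h 12 min = 372 min at €36.75/h.
Pay = (2400 × €24.50 + 372 × €36.75) ÷ 60 = €1207.85.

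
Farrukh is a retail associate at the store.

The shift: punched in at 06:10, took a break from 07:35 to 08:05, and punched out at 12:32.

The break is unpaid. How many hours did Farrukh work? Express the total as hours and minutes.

The shift: 06:10–12:32 = 6 h 22 min; less 30 min break → 5 h 52 min

5 h 52 min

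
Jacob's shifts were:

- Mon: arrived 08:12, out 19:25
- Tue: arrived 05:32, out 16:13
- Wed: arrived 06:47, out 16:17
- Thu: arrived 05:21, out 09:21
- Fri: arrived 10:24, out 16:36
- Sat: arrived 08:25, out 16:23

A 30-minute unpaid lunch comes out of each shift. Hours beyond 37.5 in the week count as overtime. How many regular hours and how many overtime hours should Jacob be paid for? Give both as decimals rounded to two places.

Mon: 08:12–19:25 = 11 h 13 min; less 30 min break → 10 h 43 min
Tue: 05:32–16:13 = 10 h 41 min; less 30 min break → 10 h 11 min
Wed: 06:47–16:17 = 9 h 30 min; less 30 min break → 9 h 0 min
Thu: 05:21–09:21 = 4 h 0 min; less 30 min break → 3 h 30 min
Fri: 10:24–16:36 = 6 h 12 min; less 30 min break → 5 h 42 min
Sat: 08:25–16:23 = 7 h 58 min; less 30 min break → 7 h 28 min
Total worked: 46 h 34 min = 46.57 h.
Threshold 37.5 h → overtime 9 h 4 min, regular 37 h 30 min.

Regular 37.50 hours, overtime 9.07 hours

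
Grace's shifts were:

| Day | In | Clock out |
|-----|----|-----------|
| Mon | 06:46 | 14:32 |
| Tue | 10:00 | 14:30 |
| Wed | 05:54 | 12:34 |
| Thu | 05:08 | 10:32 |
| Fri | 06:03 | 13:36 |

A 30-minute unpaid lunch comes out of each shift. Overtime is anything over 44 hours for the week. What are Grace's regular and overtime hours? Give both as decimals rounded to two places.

Mon: 06:46–14:32 = 7 h 46 min; less 30 min break → 7 h 16 min
Tue: 10:00–14:30 = 4 h 30 min; less 30 min break → 4 h 0 min
Wed: 05:54–12:34 = 6 h 40 min; less 30 min break → 6 h 10 min
Thu: 05:08–10:32 = 5 h 24 min; less 30 min break → 4 h 54 min
Fri: 06:03–13:36 = 7 h 33 min; less 30 min break → 7 h 3 min
Total worked: 29 h 23 min = 29.38 h.
Threshold 44 h → overtime 0 h 0 min, regular 29 h 23 min.

Regular 29.38 hours, overtime 0.00 hours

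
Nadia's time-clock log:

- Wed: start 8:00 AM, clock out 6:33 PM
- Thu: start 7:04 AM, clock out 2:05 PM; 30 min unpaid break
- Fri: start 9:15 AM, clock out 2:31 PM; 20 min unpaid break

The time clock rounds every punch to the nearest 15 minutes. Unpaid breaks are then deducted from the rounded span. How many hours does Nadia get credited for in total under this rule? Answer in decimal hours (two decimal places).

21.92 hours

Wed: in 8:00 AM→8:00 AM, out 6:33 PM→6:30 PM; 10 h 30 min
Thu: in 7:04 AM→7:00 AM, out 2:05 PM→2:00 PM; 7 h 0 min − 30 min = 6 h 30 min
Fri: in 9:15 AM→9:15 AM, out 2:31 PM→2:30 PM; 5 h 15 min − 20 min = 4 h 55 min
Total credited: 21 h 55 min.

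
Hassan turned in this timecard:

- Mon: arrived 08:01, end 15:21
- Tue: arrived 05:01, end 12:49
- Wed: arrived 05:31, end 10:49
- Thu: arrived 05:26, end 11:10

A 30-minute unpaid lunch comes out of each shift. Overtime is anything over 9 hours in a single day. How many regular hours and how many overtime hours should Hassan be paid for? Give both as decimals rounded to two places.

Regular 24.17 hours, overtime 0.00 hours

Mon: 08:01–15:21 = 7 h 20 min; less 30 min break → 6 h 50 min
Tue: 05:01–12:49 = 7 h 48 min; less 30 min break → 7 h 18 min
Wed: 05:31–10:49 = 5 h 18 min; less 30 min break → 4 h 48 min
Thu: 05:26–11:10 = 5 h 44 min; less 30 min break → 5 h 14 min
Mon reg 6 h 50 min / OT 0 h 0 min; Tue reg 7 h 18 min / OT 0 h 0 min; Wed reg 4 h 48 min / OT 0 h 0 min; Thu reg 5 h 14 min / OT 0 h 0 min.
Totals: regular 24 h 10 min, overtime 0 h 0 min.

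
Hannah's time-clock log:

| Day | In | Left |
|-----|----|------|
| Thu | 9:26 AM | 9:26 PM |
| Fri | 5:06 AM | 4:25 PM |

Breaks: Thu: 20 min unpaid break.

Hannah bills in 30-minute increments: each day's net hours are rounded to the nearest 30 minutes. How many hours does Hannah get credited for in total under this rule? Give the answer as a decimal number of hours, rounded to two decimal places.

Thu: 9:26 AM–9:26 PM = 12 h 0 min − 20 min = 11 h 40 min → rounds to 11 h 30 min
Fri: 5:06 AM–4:25 PM = 11 h 19 min → rounds to 11 h 30 min
Total credited: 23 h 0 min.

23.00 hours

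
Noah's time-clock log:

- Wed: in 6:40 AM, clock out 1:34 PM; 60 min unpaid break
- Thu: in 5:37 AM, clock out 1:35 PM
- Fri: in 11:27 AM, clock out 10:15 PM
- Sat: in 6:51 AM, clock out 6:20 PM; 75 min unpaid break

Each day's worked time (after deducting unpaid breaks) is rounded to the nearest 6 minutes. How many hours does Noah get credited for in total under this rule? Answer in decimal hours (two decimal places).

34.90 hours

Wed: 6:40 AM–1:34 PM = 6 h 54 min − 60 min = 5 h 54 min → rounds to 5 h 54 min
Thu: 5:37 AM–1:35 PM = 7 h 58 min → rounds to 8 h 0 min
Fri: 11:27 AM–10:15 PM = 10 h 48 min → rounds to 10 h 48 min
Sat: 6:51 AM–6:20 PM = 11 h 29 min − 75 min = 10 h 14 min → rounds to 10 h 12 min
Total credited: 34 h 54 min.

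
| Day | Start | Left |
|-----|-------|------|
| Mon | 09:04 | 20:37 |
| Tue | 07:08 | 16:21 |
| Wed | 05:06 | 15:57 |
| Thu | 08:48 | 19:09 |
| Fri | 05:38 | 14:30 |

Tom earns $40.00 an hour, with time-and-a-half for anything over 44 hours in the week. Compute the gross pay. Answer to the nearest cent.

$2170.00

Mon: 09:04–20:37 = 11 h 33 min
Tue: 07:08–16:21 = 9 h 13 min
Wed: 05:06–15:57 = 10 h 51 min
Thu: 08:48–19:09 = 10 h 21 min
Fri: 05:38–14:30 = 8 h 52 min
Total worked: 50 h 50 min = 3050 min.
Regular 44 h 0 min = 2640 min at $40.00/h; overtime 6 h 50 min = 410 min at $60.00/h.
Pay = (2640 × $40.00 + 410 × $60.00) ÷ 60 = $2170.00.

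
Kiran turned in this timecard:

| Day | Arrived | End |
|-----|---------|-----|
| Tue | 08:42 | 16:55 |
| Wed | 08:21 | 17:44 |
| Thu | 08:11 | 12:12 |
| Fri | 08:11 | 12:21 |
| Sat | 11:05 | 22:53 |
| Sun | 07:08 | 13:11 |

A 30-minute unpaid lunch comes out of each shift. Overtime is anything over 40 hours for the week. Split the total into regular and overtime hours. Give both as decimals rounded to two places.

Tue: 08:42–16:55 = 8 h 13 min; less 30 min break → 7 h 43 min
Wed: 08:21–17:44 = 9 h 23 min; less 30 min break → 8 h 53 min
Thu: 08:11–12:12 = 4 h 1 min; less 30 min break → 3 h 31 min
Fri: 08:11–12:21 = 4 h 10 min; less 30 min break → 3 h 40 min
Sat: 11:05–22:53 = 11 h 48 min; less 30 min break → 11 h 18 min
Sun: 07:08–13:11 = 6 h 3 min; less 30 min break → 5 h 33 min
Total worked: 40 h 38 min = 40.63 h.
Threshold 40 h → overtime 0 h 38 min, regular 40 h 0 min.

Regular 40.00 hours, overtime 0.63 hours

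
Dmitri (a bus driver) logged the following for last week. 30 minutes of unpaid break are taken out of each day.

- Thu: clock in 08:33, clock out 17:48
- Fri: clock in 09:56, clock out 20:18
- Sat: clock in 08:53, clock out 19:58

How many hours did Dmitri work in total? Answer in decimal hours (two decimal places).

Thu: 08:33–17:48 = 9 h 15 min; less 30 min break → 8 h 45 min
Fri: 09:56–20:18 = 10 h 22 min; less 30 min break → 9 h 52 min
Sat: 08:53–19:58 = 11 h 5 min; less 30 min break → 10 h 35 min
Total: 8 h 45 min + 9 h 52 min + 10 h 35 min = 29 h 12 min.

29.20 hours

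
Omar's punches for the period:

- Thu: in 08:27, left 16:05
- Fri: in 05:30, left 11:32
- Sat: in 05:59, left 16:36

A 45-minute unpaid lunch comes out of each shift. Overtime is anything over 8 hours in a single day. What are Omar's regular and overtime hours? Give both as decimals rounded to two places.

Thu: 08:27–16:05 = 7 h 38 min; less 45 min break → 6 h 53 min
Fri: 05:30–11:32 = 6 h 2 min; less 45 min break → 5 h 17 min
Sat: 05:59–16:36 = 10 h 37 min; less 45 min break → 9 h 52 min
Thu reg 6 h 53 min / OT 0 h 0 min; Fri reg 5 h 17 min / OT 0 h 0 min; Sat reg 8 h 0 min / OT 1 h 52 min.
Totals: regular 20 h 10 min, overtime 1 h 52 min.

Regular 20.17 hours, overtime 1.87 hours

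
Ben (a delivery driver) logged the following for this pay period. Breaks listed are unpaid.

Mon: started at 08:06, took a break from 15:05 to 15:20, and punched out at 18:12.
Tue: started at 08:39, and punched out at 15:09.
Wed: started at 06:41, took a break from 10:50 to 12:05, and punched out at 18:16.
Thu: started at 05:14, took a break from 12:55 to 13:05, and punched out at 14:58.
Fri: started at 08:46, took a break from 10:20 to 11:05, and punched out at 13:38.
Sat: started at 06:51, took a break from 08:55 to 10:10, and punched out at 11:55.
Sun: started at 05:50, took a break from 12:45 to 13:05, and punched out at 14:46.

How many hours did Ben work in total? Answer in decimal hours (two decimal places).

52.78 hours

Mon: 08:06–18:12 = 10 h 6 min; less 15 min break → 9 h 51 min
Tue: 08:39–15:09 = 6 h 30 min
Wed: 06:41–18:16 = 11 h 35 min; less 75 min break → 10 h 20 min
Thu: 05:14–14:58 = 9 h 44 min; less 10 min break → 9 h 34 min
Fri: 08:46–13:38 = 4 h 52 min; less 45 min break → 4 h 7 min
Sat: 06:51–11:55 = 5 h 4 min; less 75 min break → 3 h 49 min
Sun: 05:50–14:46 = 8 h 56 min; less 20 min break → 8 h 36 min
Total: 9 h 51 min + 6 h 30 min + 10 h 20 min + 9 h 34 min + 4 h 7 min + 3 h 49 min + 8 h 36 min = 52 h 47 min.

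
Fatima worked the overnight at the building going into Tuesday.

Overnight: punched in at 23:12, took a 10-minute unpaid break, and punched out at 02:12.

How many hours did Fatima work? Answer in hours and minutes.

Overnight: 23:12 → midnight = 0 h 48 min; midnight → 02:12 = 2 h 12 min; span 3 h 0 min; less 10 min break → 2 h 50 min

2 h 50 min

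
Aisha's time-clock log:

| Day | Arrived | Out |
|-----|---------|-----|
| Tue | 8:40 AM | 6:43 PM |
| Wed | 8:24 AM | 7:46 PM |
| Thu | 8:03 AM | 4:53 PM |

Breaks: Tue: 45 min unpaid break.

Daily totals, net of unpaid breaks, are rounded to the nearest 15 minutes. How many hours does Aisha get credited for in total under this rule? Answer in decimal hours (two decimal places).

29.25 hours

Tue: 8:40 AM–6:43 PM = 10 h 3 min − 45 min = 9 h 18 min → rounds to 9 h 15 min
Wed: 8:24 AM–7:46 PM = 11 h 22 min → rounds to 11 h 15 min
Thu: 8:03 AM–4:53 PM = 8 h 50 min → rounds to 8 h 45 min
Total credited: 29 h 15 min.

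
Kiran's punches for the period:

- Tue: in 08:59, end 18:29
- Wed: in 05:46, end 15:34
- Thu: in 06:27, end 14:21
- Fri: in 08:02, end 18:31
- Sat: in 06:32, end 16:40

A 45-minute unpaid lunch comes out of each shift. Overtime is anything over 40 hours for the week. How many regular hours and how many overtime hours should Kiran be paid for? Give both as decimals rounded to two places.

Tue: 08:59–18:29 = 9 h 30 min; less 45 min break → 8 h 45 min
Wed: 05:46–15:34 = 9 h 48 min; less 45 min break → 9 h 3 min
Thu: 06:27–14:21 = 7 h 54 min; less 45 min break → 7 h 9 min
Fri: 08:02–18:31 = 10 h 29 min; less 45 min break → 9 h 44 min
Sat: 06:32–16:40 = 10 h 8 min; less 45 min break → 9 h 23 min
Total worked: 44 h 4 min = 44.07 h.
Threshold 40 h → overtime 4 h 4 min, regular 40 h 0 min.

Regular 40.00 hours, overtime 4.07 hours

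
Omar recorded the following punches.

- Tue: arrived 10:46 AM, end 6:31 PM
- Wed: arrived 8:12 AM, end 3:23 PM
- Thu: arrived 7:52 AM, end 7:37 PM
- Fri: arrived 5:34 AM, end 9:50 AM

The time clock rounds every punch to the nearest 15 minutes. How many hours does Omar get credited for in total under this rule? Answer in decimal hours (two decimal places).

31.00 hours

Tue: in 10:46 AM→10:45 AM, out 6:31 PM→6:30 PM; 7 h 45 min
Wed: in 8:12 AM→8:15 AM, out 3:23 PM→3:30 PM; 7 h 15 min
Thu: in 7:52 AM→7:45 AM, out 7:37 PM→7:30 PM; 11 h 45 min
Fri: in 5:34 AM→5:30 AM, out 9:50 AM→9:45 AM; 4 h 15 min
Total credited: 31 h 0 min.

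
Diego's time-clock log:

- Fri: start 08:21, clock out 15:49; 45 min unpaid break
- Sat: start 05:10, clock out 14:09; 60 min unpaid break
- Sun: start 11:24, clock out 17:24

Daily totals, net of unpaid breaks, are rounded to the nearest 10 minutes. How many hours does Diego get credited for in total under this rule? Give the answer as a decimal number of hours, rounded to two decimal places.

Fri: 08:21–15:49 = 7 h 28 min − 45 min = 6 h 43 min → rounds to 6 h 40 min
Sat: 05:10–14:09 = 8 h 59 min − 60 min = 7 h 59 min → rounds to 8 h 0 min
Sun: 11:24–17:24 = 6 h 0 min → rounds to 6 h 0 min
Total credited: 20 h 40 min.

20.67 hours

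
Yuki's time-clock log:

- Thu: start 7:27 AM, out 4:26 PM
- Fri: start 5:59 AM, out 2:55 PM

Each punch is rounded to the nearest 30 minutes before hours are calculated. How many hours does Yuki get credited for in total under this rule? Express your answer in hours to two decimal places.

18.00 hours

Thu: in 7:27 AM→7:30 AM, out 4:26 PM→4:30 PM; 9 h 0 min
Fri: in 5:59 AM→6:00 AM, out 2:55 PM→3:00 PM; 9 h 0 min
Total credited: 18 h 0 min.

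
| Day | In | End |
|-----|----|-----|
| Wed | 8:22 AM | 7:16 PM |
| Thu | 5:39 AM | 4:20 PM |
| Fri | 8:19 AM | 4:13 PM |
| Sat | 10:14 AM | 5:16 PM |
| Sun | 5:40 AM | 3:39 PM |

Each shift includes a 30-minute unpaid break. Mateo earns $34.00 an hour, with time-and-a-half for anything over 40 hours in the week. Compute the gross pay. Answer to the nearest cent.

Wed: 8:22 AM–7:16 PM = 10 h 54 min; less 30 min break → 10 h 24 min
Thu: 5:39 AM–4:20 PM = 10 h 41 min; less 30 min break → 10 h 11 min
Fri: 8:19 AM–4:13 PM = 7 h 54 min; less 30 min break → 7 h 24 min
Sat: 10:14 AM–5:16 PM = 7 h 2 min; less 30 min break → 6 h 32 min
Sun: 5:40 AM–3:39 PM = 9 h 59 min; less 30 min break → 9 h 29 min
Total worked: 44 h 0 min = 2640 min.
Regular 40 h 0 min = 2400 min at $34.00/h; overtime 4 h 0 min = 240 min at $51.00/h.
Pay = (2400 × $34.00 + 240 × $51.00) ÷ 60 = $1564.00.

$1564.00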